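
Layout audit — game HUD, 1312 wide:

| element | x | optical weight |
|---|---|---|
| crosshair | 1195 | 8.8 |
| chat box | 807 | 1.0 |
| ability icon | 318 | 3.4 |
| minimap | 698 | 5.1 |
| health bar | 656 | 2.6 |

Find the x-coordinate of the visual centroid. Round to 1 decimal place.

Σw = 8.8 + 1.0 + 3.4 + 5.1 + 2.6 = 20.9.
x-moment: 8.8·1195 + 1.0·807 + 3.4·318 + 5.1·698 + 2.6·656 = 17669.6; centroid 17669.6/20.9 ≈ 845.44.

x ≈ 845.4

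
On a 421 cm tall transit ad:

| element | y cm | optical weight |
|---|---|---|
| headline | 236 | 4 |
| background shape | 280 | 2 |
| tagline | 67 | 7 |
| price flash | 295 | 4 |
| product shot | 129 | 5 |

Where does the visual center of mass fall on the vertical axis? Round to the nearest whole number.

Total weight = 4 + 2 + 7 + 4 + 5 = 22.
Σw·y = 4·236 + 2·280 + 7·67 + 4·295 + 5·129 = 3798, so ȳ = 3798/22 ≈ 172.64.

y ≈ 173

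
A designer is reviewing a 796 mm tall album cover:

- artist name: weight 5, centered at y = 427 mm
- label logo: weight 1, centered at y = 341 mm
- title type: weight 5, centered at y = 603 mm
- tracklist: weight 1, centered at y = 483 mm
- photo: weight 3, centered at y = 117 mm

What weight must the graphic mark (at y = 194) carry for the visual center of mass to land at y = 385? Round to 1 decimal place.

w ≈ 2.9

Existing Σw = 15 (5 + 1 + 5 + 1 + 3); existing moment 5·427 + 1·341 + 5·603 + 1·483 + 3·117 = 6325.
Set Σw·y/Σw = 385: (6325 + 194w) = 385·(15 + w).
Rearranging, w·(194 − 385) = 385·15 − 6325 = -550, so w ≈ -550/-191 = 2.88.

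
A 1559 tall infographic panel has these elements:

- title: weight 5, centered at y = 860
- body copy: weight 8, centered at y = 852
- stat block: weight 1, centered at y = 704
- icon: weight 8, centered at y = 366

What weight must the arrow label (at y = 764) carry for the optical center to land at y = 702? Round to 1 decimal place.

Known weights sum to 5 + 8 + 1 + 8 = 22; their moment is 5·860 + 8·852 + 1·704 + 8·366 = 14748.
For the centroid to hit 702: (14748 + w·764) / (22 + w) = 702.
Rearranging, w·(764 − 702) = 702·22 − 14748 = 696, so w ≈ 696/62 = 11.23.

w ≈ 11.2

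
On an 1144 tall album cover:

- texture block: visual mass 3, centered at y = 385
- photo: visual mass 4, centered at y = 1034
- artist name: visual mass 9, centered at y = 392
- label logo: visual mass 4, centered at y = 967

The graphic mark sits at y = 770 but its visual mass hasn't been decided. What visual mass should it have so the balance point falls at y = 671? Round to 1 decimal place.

Fixed elements: Σw = 3 + 4 + 9 + 4 = 20, Σw·y = 3·385 + 4·1034 + 9·392 + 4·967 = 12687.
Balance at y = 671 requires (12687 + w·770) / (20 + w) = 671.
So w = (671·20 − 12687)/(770 − 671) = 733/99 ≈ 7.40.

w ≈ 7.4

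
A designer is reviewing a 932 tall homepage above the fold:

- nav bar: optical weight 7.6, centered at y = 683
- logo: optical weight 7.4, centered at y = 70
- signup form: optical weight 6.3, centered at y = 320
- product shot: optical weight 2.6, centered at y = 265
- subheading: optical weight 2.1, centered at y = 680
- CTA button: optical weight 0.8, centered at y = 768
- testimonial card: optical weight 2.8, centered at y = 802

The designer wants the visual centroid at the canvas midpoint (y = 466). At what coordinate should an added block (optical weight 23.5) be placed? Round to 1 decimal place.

y ≈ 512.5

New total weight: (7.6 + 7.4 + 6.3 + 2.6 + 2.1 + 0.8 + 2.8) + 23.5 = 53.1.
y: target moment 53.1×466 = 24744.6; current 7.6·683 + 7.4·70 + 6.3·320 + 2.6·265 + 2.1·680 + 0.8·768 + 2.8·802 = 12701.8; the added block supplies 12042.8, so y = 12042.8/23.5 ≈ 512.46.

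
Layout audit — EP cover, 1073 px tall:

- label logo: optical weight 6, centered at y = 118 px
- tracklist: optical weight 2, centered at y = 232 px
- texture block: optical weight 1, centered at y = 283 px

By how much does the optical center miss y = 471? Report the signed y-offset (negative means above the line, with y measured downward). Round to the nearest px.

Total weight = 6 + 2 + 1 = 9.
Σw·y = 6·118 + 2·232 + 1·283 = 1455, so ȳ = 1455/9 ≈ 161.67.
Offset from y = 471: 161.67 − 471 ≈ -309.33.

≈ -309 px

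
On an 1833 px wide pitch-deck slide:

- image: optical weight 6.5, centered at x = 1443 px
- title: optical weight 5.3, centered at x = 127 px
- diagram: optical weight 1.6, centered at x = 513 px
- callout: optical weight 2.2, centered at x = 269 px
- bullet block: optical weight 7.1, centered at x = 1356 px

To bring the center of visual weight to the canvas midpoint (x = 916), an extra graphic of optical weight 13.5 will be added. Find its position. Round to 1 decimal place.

New total weight: (6.5 + 5.3 + 1.6 + 2.2 + 7.1) + 13.5 = 36.2.
Along x: (21092.8 + 13.5·x) / 36.2 = 916 (existing moment 6.5·1443 + 5.3·127 + 1.6·513 + 2.2·269 + 7.1·1356 = 21092.8) ⇒ x = (33159.2 − 21092.8) / 13.5 ≈ 893.81.

x ≈ 893.8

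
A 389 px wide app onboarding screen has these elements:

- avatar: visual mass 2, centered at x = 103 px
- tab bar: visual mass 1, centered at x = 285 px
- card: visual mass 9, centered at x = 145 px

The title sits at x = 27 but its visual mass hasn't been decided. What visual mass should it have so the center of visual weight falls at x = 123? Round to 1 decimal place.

w ≈ 3.3

Existing Σw = 12 (2 + 1 + 9); existing moment 2·103 + 1·285 + 9·145 = 1796.
Balance at x = 123 requires (1796 + w·27) / (12 + w) = 123.
Rearranging, w·(27 − 123) = 123·12 − 1796 = -320, so w ≈ -320/-96 = 3.33.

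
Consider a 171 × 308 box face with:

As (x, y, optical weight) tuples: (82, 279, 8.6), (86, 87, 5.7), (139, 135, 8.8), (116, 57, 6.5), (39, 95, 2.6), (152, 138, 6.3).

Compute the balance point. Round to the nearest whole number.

(110, 145)

Weights sum to 8.6 + 5.7 + 8.8 + 6.5 + 2.6 + 6.3 = 38.5.
x-moment: 8.6·82 + 5.7·86 + 8.8·139 + 6.5·116 + 2.6·39 + 6.3·152 = 4231.6; centroid 4231.6/38.5 ≈ 109.91.
y-moment: 8.6·279 + 5.7·87 + 8.8·135 + 6.5·57 + 2.6·95 + 6.3·138 = 5570.2; centroid 5570.2/38.5 ≈ 144.68.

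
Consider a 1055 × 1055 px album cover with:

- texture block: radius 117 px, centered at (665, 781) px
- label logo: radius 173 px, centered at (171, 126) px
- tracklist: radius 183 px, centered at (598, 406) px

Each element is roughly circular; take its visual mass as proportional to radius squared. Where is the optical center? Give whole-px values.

Weights ∝ r²: texture block 117² = 13689, label logo 173² = 29929, tracklist 183² = 33489; Σw = 77107.
x: (13689·665 + 29929·171 + 33489·598) / 77107 = 34247466 / 77107 ≈ 444.16
y: (13689·781 + 29929·126 + 33489·406) / 77107 = 28058697 / 77107 ≈ 363.89

(444, 364)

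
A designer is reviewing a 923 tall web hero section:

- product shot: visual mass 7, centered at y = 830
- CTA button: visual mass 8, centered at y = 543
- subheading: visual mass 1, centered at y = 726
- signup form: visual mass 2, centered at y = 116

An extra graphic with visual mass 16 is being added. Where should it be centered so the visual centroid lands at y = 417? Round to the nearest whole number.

With the extra graphic, Σw becomes 7 + 8 + 1 + 2 + 16 = 34.
y: target moment 34×417 = 14178; current 7·830 + 8·543 + 1·726 + 2·116 = 11112; the extra graphic supplies 3066, so y = 3066/16 ≈ 191.62.

y ≈ 192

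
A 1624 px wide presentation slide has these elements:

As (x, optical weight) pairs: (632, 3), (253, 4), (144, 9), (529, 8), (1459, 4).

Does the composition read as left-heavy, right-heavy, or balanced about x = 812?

left-heavy

Total weight = 3 + 4 + 9 + 8 + 4 = 28.
x: (3·632 + 4·253 + 9·144 + 8·529 + 4·1459) / 28 = 14272 / 28 ≈ 509.71
509.7 vs midline 812 → left-heavy.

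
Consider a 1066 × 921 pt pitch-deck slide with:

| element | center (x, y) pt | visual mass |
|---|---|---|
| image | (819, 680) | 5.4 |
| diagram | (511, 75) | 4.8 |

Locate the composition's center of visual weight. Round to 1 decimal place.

(674.1, 395.3)

Total weight = 5.4 + 4.8 = 10.2.
x-moment: 5.4·819 + 4.8·511 = 6875.4; centroid 6875.4/10.2 ≈ 674.06.
y-moment: 5.4·680 + 4.8·75 = 4032.0; centroid 4032.0/10.2 ≈ 395.29.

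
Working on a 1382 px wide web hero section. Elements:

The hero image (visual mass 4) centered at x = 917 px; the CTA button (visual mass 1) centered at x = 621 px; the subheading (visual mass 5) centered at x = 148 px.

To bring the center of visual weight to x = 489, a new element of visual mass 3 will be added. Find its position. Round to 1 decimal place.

With the new element, Σw becomes 4 + 1 + 5 + 3 = 13.
x: target moment 13×489 = 6357; current 4·917 + 1·621 + 5·148 = 5029; the new element supplies 1328, so x = 1328/3 ≈ 442.67.

x ≈ 442.7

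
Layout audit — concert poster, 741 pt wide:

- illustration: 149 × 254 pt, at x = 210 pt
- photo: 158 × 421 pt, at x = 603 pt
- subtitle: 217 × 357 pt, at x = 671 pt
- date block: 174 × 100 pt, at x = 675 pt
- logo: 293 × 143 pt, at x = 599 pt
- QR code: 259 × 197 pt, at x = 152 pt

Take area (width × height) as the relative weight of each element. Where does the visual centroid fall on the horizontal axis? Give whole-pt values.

Areas: illustration 149·254 = 37846, photo 158·421 = 66518, subtitle 217·357 = 77469, date block 174·100 = 17400, logo 293·143 = 41899, QR code 259·197 = 51023. Total weight = 292155.
x: (37846·210 + 66518·603 + 77469·671 + 17400·675 + 41899·599 + 51023·152) / 292155 = 144637710 / 292155 ≈ 495.07

x ≈ 495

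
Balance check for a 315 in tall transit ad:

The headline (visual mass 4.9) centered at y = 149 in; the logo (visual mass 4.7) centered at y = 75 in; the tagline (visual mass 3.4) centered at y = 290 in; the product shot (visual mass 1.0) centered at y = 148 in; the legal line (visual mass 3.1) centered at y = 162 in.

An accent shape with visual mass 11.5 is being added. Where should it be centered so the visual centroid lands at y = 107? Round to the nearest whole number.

New total weight: (4.9 + 4.7 + 3.4 + 1.0 + 3.1) + 11.5 = 28.6.
y: need Σw·y = 28.6·107 = 3060.2. Existing = 4.9·149 + 4.7·75 + 3.4·290 + 1.0·148 + 3.1·162 = 2718.8. Remainder 341.4 / 11.5 ≈ 29.69.

y ≈ 30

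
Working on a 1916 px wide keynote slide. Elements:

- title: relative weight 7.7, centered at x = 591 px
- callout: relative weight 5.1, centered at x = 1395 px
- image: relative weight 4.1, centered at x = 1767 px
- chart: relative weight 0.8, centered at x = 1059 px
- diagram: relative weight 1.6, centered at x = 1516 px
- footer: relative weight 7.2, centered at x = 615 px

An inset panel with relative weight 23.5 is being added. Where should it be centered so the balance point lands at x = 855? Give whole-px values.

New total weight: (7.7 + 5.1 + 4.1 + 0.8 + 1.6 + 7.2) + 23.5 = 50.0.
x: target moment 50.0×855 = 42750.0; current 7.7·591 + 5.1·1395 + 4.1·1767 + 0.8·1059 + 1.6·1516 + 7.2·615 = 26610.7; the inset panel supplies 16139.3, so x = 16139.3/23.5 ≈ 686.78.

x ≈ 687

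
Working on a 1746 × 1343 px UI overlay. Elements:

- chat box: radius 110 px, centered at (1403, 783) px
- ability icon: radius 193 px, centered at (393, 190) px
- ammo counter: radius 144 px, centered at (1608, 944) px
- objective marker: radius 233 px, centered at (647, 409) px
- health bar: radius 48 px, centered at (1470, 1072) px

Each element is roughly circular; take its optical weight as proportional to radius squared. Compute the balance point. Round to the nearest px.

Weights ∝ r²: chat box 110² = 12100, ability icon 193² = 37249, ammo counter 144² = 20736, objective marker 233² = 54289, health bar 48² = 2304; Σw = 126678.
x-moment: 12100·1403 + 37249·393 + 20736·1608 + 54289·647 + 2304·1470 = 103470508; centroid 103470508/126678 ≈ 816.80.
y-moment: 12100·783 + 37249·190 + 20736·944 + 54289·409 + 2304·1072 = 60800483; centroid 60800483/126678 ≈ 479.96.

(817, 480)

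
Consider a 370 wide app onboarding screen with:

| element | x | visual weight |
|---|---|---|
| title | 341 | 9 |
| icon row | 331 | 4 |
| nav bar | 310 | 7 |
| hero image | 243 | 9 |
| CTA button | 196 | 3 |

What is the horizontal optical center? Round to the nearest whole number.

x ≈ 292

Σw = 9 + 4 + 7 + 9 + 3 = 32.
x: (9·341 + 4·331 + 7·310 + 9·243 + 3·196) / 32 = 9338 / 32 ≈ 291.81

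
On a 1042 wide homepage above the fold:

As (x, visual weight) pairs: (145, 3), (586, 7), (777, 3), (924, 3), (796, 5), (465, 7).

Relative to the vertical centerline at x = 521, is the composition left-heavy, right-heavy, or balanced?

Total weight = 3 + 7 + 3 + 3 + 5 + 7 = 28.
x: (3·145 + 7·586 + 3·777 + 3·924 + 5·796 + 7·465) / 28 = 16875 / 28 ≈ 602.68
602.7 vs midline 521 → right-heavy.

right-heavy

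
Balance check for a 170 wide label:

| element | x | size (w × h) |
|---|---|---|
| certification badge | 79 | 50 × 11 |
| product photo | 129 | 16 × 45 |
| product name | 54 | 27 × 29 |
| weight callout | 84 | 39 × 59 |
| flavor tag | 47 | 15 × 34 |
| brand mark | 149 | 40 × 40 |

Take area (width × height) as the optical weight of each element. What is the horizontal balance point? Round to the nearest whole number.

Taking area as weight: certification badge 50·11 = 550, product photo 16·45 = 720, product name 27·29 = 783, weight callout 39·59 = 2301, flavor tag 15·34 = 510, brand mark 40·40 = 1600. Sum 6464.
x: (550·79 + 720·129 + 783·54 + 2301·84 + 510·47 + 1600·149) / 6464 = 634266 / 6464 ≈ 98.12

x ≈ 98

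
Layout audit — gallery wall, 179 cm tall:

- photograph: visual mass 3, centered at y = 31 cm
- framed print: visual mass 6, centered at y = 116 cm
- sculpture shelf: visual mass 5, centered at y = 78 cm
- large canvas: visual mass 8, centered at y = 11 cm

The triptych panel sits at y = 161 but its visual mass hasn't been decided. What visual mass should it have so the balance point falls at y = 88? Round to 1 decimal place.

Fixed elements: Σw = 3 + 6 + 5 + 8 = 22, Σw·y = 3·31 + 6·116 + 5·78 + 8·11 = 1267.
Set Σw·y/Σw = 88: (1267 + 161w) = 88·(22 + w).
Solving: w = (88·22 − 1267) / (161 − 88) = 669 / 73 ≈ 9.16.

w ≈ 9.2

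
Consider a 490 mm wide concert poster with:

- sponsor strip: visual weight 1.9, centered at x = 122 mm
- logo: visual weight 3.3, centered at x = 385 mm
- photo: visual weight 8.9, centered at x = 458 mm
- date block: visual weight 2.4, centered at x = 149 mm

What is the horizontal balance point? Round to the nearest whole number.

Total weight = 1.9 + 3.3 + 8.9 + 2.4 = 16.5.
x: (1.9·122 + 3.3·385 + 8.9·458 + 2.4·149) / 16.5 = 5936.1 / 16.5 ≈ 359.76

x ≈ 360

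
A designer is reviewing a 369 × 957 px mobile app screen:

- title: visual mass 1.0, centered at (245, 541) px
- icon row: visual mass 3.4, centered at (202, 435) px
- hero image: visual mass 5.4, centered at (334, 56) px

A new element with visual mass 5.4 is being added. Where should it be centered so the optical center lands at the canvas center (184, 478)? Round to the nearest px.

(11, 915)

After adding the new element, total weight = 1.0 + 3.4 + 5.4 + 5.4 = 15.2.
x: need Σw·x = 15.2·184 = 2796.8. Existing = 1.0·245 + 3.4·202 + 5.4·334 = 2735.4. Remainder 61.4 / 5.4 ≈ 11.37.
y: need Σw·y = 15.2·478 = 7265.6. Existing = 1.0·541 + 3.4·435 + 5.4·56 = 2322.4. Remainder 4943.2 / 5.4 ≈ 915.41.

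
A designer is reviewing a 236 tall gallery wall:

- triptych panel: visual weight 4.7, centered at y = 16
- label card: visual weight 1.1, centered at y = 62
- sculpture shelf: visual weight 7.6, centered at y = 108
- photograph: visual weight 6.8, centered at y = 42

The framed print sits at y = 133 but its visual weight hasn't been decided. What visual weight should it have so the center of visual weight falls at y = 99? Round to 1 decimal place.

Fixed elements: Σw = 4.7 + 1.1 + 7.6 + 6.8 = 20.2, Σw·y = 4.7·16 + 1.1·62 + 7.6·108 + 6.8·42 = 1249.8.
Set Σw·y/Σw = 99: (1249.8 + 133w) = 99·(20.2 + w).
Solving: w = (99·20.2 − 1249.8) / (133 − 99) = 750.0 / 34 ≈ 22.06.

w ≈ 22.1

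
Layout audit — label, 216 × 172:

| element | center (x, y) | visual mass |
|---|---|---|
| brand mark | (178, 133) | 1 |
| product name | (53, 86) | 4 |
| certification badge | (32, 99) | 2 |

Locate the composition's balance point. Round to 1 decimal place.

(64.9, 96.4)

Σw = 1 + 4 + 2 = 7.
x-moment: 1·178 + 4·53 + 2·32 = 454; centroid 454/7 ≈ 64.86.
y-moment: 1·133 + 4·86 + 2·99 = 675; centroid 675/7 ≈ 96.43.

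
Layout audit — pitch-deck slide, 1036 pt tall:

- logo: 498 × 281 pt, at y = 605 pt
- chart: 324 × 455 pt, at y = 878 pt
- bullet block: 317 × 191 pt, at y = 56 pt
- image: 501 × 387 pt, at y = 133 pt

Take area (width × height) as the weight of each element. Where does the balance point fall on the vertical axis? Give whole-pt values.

Taking area as weight: logo 498·281 = 139938, chart 324·455 = 147420, bullet block 317·191 = 60547, image 501·387 = 193887. Sum 541792.
Σw·y = 139938·605 + 147420·878 + 60547·56 + 193887·133 = 243274853, so ȳ = 243274853/541792 ≈ 449.02.

y ≈ 449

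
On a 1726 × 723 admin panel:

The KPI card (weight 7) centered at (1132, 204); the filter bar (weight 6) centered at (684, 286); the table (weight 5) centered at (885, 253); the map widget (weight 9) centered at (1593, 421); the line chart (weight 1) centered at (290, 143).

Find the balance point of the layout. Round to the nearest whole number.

(1110, 298)

Weights sum to 7 + 6 + 5 + 9 + 1 = 28.
x-moment: 7·1132 + 6·684 + 5·885 + 9·1593 + 1·290 = 31080; centroid 31080/28 ≈ 1110.00.
y-moment: 7·204 + 6·286 + 5·253 + 9·421 + 1·143 = 8341; centroid 8341/28 ≈ 297.89.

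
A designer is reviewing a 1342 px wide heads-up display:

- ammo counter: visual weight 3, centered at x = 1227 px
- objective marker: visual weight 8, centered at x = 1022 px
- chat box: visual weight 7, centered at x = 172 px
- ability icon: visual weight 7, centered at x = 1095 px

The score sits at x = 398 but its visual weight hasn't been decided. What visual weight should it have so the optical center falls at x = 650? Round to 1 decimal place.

Existing Σw = 25 (3 + 8 + 7 + 7); existing moment 3·1227 + 8·1022 + 7·172 + 7·1095 = 20726.
Set Σw·x/Σw = 650: (20726 + 398w) = 650·(25 + w).
So w = (650·25 − 20726)/(398 − 650) = -4476/-252 ≈ 17.76.

w ≈ 17.8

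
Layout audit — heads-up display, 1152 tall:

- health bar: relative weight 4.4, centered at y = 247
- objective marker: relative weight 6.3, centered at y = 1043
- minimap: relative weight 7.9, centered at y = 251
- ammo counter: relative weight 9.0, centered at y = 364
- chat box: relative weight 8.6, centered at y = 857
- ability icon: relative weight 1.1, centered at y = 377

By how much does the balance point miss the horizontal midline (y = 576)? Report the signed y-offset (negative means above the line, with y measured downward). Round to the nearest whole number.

Total weight = 4.4 + 6.3 + 7.9 + 9.0 + 8.6 + 1.1 = 37.3.
y-moment: 4.4·247 + 6.3·1043 + 7.9·251 + 9.0·364 + 8.6·857 + 1.1·377 = 20701.5; centroid 20701.5/37.3 ≈ 555.00.
Against y = 576, that's 555.00 − 576 = -21.00.

≈ -21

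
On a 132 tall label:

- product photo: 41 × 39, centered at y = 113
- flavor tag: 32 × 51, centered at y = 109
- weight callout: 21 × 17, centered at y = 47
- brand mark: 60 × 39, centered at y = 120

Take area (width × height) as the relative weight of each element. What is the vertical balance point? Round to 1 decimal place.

Areas: product photo 41·39 = 1599, flavor tag 32·51 = 1632, weight callout 21·17 = 357, brand mark 60·39 = 2340. Total weight = 5928.
Σw·y = 1599·113 + 1632·109 + 357·47 + 2340·120 = 656154, so ȳ = 656154/5928 ≈ 110.69.

y ≈ 110.7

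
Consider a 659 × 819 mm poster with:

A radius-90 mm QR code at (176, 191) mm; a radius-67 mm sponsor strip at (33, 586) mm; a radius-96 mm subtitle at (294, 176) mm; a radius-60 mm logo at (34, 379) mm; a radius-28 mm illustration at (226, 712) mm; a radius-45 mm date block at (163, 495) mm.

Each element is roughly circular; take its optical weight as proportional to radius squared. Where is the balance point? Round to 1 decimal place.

(174.1, 309.2)

r² weights: QR code 90² = 8100, sponsor strip 67² = 4489, subtitle 96² = 9216, logo 60² = 3600, illustration 28² = 784, date block 45² = 2025. Total = 28214.
x: moment 4912900 / weight 28214 ≈ 174.13
y: moment 8724653 / weight 28214 ≈ 309.23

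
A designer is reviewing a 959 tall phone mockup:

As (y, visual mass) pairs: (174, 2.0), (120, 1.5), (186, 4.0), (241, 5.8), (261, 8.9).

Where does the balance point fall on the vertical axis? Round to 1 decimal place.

Total weight = 2.0 + 1.5 + 4.0 + 5.8 + 8.9 = 22.2.
Σw·y = 2.0·174 + 1.5·120 + 4.0·186 + 5.8·241 + 8.9·261 = 4992.7, so ȳ = 4992.7/22.2 ≈ 224.90.

y ≈ 224.9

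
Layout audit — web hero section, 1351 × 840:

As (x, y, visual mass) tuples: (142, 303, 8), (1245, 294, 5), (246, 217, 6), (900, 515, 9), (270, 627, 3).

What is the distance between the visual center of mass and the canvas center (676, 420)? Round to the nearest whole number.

≈ 112

Weights sum to 8 + 5 + 6 + 9 + 3 = 31.
x: (8·142 + 5·1245 + 6·246 + 9·900 + 3·270) / 31 = 17747 / 31 ≈ 572.48
y: (8·303 + 5·294 + 6·217 + 9·515 + 3·627) / 31 = 11712 / 31 ≈ 377.81
Relative to (676, 420): Δ = (-103.52, -42.19); |Δ| = √(-103.52² + -42.19²) ≈ 111.78.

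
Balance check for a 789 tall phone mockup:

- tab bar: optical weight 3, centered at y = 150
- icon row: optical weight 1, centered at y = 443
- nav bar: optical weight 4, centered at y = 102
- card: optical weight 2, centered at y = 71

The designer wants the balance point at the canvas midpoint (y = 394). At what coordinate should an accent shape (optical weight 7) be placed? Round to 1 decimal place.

New total weight: (3 + 1 + 4 + 2) + 7 = 17.
y: need Σw·y = 17·394 = 6698. Existing = 3·150 + 1·443 + 4·102 + 2·71 = 1443. Remainder 5255 / 7 ≈ 750.71.

y ≈ 750.7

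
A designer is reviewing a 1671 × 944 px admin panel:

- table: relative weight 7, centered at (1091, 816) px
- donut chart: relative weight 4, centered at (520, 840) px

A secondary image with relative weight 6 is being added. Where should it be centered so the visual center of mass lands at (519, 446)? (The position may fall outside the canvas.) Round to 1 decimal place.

(-149.0, -248.3)

After adding the secondary image, total weight = 7 + 4 + 6 = 17.
x: need Σw·x = 17·519 = 8823. Existing = 7·1091 + 4·520 = 9717. Remainder -894 / 6 ≈ -149.00.
y: need Σw·y = 17·446 = 7582. Existing = 7·816 + 4·840 = 9072. Remainder -1490 / 6 ≈ -248.33.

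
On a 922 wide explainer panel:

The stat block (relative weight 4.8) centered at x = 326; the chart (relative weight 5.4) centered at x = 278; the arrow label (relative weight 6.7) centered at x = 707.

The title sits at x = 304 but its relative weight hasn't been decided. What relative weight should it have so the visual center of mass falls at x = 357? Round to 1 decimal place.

w ≈ 33.4

Known weights sum to 4.8 + 5.4 + 6.7 = 16.9; their moment is 4.8·326 + 5.4·278 + 6.7·707 = 7802.9.
For the centroid to hit 357: (7802.9 + w·304) / (16.9 + w) = 357.
Rearranging, w·(304 − 357) = 357·16.9 − 7802.9 = -1769.6, so w ≈ -1769.6/-53 = 33.39.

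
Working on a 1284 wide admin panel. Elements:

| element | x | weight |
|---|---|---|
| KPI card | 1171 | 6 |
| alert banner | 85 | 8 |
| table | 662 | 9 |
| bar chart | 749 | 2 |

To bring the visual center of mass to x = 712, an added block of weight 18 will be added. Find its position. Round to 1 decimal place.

x ≈ 858.6

New total weight: (6 + 8 + 9 + 2) + 18 = 43.
Along x: (15162 + 18·x) / 43 = 712 (existing moment 6·1171 + 8·85 + 9·662 + 2·749 = 15162) ⇒ x = (30616 − 15162) / 18 ≈ 858.56.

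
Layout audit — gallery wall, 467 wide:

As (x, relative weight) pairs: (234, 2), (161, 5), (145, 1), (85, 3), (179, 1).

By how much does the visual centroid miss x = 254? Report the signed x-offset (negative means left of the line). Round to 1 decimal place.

≈ -99.7

Σw = 2 + 5 + 1 + 3 + 1 = 12.
Σw·x = 2·234 + 5·161 + 1·145 + 3·85 + 1·179 = 1852, so x̄ = 1852/12 ≈ 154.33.
Against x = 254, that's 154.33 − 254 = -99.67.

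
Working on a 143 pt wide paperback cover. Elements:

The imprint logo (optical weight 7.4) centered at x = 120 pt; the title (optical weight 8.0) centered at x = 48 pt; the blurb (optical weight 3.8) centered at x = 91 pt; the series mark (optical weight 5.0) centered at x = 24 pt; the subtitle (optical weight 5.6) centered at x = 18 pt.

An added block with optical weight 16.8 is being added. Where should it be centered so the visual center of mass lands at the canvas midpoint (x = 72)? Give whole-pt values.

After adding the added block, total weight = 7.4 + 8.0 + 3.8 + 5.0 + 5.6 + 16.8 = 46.6.
x: need Σw·x = 46.6·72 = 3355.2. Existing = 7.4·120 + 8.0·48 + 3.8·91 + 5.0·24 + 5.6·18 = 1838.6. Remainder 1516.6 / 16.8 ≈ 90.27.

x ≈ 90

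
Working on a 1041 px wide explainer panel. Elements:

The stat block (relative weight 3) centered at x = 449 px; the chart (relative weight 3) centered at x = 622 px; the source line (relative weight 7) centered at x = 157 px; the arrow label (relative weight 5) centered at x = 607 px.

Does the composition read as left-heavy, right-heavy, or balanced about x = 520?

Σw = 3 + 3 + 7 + 5 = 18.
x: (3·449 + 3·622 + 7·157 + 5·607) / 18 = 7347 / 18 ≈ 408.17
Since 408.2 is left of 520, the composition reads left-heavy.

left-heavy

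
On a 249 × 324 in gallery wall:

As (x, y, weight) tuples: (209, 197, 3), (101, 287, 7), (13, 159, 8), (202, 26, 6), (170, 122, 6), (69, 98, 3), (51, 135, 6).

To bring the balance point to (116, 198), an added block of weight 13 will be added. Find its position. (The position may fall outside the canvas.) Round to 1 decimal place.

(142.2, 340.9)

With the added block, Σw becomes 3 + 7 + 8 + 6 + 6 + 3 + 6 + 13 = 52.
Along x: (4183 + 13·x) / 52 = 116 (existing moment 3·209 + 7·101 + 8·13 + 6·202 + 6·170 + 3·69 + 6·51 = 4183) ⇒ x = (6032 − 4183) / 13 ≈ 142.23.
Along y: (5864 + 13·y) / 52 = 198 (existing moment 3·197 + 7·287 + 8·159 + 6·26 + 6·122 + 3·98 + 6·135 = 5864) ⇒ y = (10296 − 5864) / 13 ≈ 340.92.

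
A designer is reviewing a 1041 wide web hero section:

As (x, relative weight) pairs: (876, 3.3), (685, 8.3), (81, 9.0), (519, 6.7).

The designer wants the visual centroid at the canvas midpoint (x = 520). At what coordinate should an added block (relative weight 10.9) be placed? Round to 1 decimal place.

x ≈ 649.7

With the added block, Σw becomes 3.3 + 8.3 + 9.0 + 6.7 + 10.9 = 38.2.
x: target moment 38.2×520 = 19864.0; current 3.3·876 + 8.3·685 + 9.0·81 + 6.7·519 = 12782.6; the added block supplies 7081.4, so x = 7081.4/10.9 ≈ 649.67.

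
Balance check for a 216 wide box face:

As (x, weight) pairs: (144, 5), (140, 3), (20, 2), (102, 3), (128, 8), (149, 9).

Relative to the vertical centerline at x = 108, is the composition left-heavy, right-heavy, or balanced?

right-heavy

Weights sum to 5 + 3 + 2 + 3 + 8 + 9 = 30.
x: (5·144 + 3·140 + 2·20 + 3·102 + 8·128 + 9·149) / 30 = 3851 / 30 ≈ 128.37
128.4 lies right of the midline 108, so the layout is right-heavy.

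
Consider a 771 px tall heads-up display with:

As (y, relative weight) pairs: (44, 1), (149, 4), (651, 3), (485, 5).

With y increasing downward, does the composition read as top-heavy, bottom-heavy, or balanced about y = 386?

Total weight = 1 + 4 + 3 + 5 = 13.
y-moment: 1·44 + 4·149 + 3·651 + 5·485 = 5018; centroid 5018/13 ≈ 386.00.
The centroid 386.00 matches the midline at 386, so the layout is balanced.

balanced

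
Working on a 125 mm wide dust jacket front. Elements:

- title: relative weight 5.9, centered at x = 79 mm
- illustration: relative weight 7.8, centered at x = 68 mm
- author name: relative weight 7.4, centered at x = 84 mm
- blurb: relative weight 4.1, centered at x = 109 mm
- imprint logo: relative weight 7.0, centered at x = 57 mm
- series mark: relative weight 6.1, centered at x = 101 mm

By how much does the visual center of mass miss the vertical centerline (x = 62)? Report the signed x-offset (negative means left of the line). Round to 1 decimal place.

≈ 18.4 mm

Weights sum to 5.9 + 7.8 + 7.4 + 4.1 + 7.0 + 6.1 = 38.3.
Σw·x = 3080.1; x̄ = 3080.1/38.3 ≈ 80.42.
Offset from x = 62: 80.42 − 62 ≈ 18.42.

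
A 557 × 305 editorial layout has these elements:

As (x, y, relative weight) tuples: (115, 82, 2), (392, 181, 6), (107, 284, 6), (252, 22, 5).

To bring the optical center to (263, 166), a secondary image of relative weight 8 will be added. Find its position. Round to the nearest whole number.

(327, 177)

With the secondary image, Σw becomes 2 + 6 + 6 + 5 + 8 = 27.
x: target moment 27×263 = 7101; current 2·115 + 6·392 + 6·107 + 5·252 = 4484; the secondary image supplies 2617, so x = 2617/8 ≈ 327.12.
y: target moment 27×166 = 4482; current 2·82 + 6·181 + 6·284 + 5·22 = 3064; the secondary image supplies 1418, so y = 1418/8 ≈ 177.25.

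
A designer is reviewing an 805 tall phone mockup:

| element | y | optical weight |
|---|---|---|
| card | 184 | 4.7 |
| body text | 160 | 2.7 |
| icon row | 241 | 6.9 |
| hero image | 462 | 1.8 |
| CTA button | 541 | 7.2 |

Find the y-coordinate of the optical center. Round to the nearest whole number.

y ≈ 330

Σw = 4.7 + 2.7 + 6.9 + 1.8 + 7.2 = 23.3.
y: (4.7·184 + 2.7·160 + 6.9·241 + 1.8·462 + 7.2·541) / 23.3 = 7686.5 / 23.3 ≈ 329.89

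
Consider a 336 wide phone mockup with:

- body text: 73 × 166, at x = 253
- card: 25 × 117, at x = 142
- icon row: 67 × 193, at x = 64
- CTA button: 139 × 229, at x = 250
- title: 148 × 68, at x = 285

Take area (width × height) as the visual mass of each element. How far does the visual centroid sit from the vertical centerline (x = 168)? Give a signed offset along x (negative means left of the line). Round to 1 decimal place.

Areas: body text 73·166 = 12118, card 25·117 = 2925, icon row 67·193 = 12931, CTA button 139·229 = 31831, title 148·68 = 10064. Total weight = 69869.
x-moment: 12118·253 + 2925·142 + 12931·64 + 31831·250 + 10064·285 = 15134778; centroid 15134778/69869 ≈ 216.62.
Difference: 216.62 − 168 ≈ 48.62.

≈ 48.6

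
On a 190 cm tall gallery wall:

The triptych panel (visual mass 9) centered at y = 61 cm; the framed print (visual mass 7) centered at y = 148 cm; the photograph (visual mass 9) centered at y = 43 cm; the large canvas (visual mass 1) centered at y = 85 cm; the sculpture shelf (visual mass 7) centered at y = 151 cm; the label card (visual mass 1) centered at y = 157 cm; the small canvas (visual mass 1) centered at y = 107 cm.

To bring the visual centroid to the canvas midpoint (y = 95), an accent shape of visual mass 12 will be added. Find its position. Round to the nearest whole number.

After adding the accent shape, total weight = 9 + 7 + 9 + 1 + 7 + 1 + 1 + 12 = 47.
y: need Σw·y = 47·95 = 4465. Existing = 9·61 + 7·148 + 9·43 + 1·85 + 7·151 + 1·157 + 1·107 = 3378. Remainder 1087 / 12 ≈ 90.58.

y ≈ 91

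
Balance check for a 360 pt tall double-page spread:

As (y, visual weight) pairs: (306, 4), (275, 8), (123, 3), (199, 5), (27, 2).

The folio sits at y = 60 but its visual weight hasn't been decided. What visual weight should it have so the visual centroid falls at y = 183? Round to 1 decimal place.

Known weights sum to 4 + 8 + 3 + 5 + 2 = 22; their moment is 4·306 + 8·275 + 3·123 + 5·199 + 2·27 = 4842.
For the centroid to hit 183: (4842 + w·60) / (22 + w) = 183.
So w = (183·22 − 4842)/(60 − 183) = -816/-123 ≈ 6.63.

w ≈ 6.6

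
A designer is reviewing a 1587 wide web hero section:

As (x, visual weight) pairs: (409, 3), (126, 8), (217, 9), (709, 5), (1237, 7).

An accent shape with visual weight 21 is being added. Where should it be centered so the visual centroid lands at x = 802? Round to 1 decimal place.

With the accent shape, Σw becomes 3 + 8 + 9 + 5 + 7 + 21 = 53.
Along x: (16392 + 21·x) / 53 = 802 (existing moment 3·409 + 8·126 + 9·217 + 5·709 + 7·1237 = 16392) ⇒ x = (42506 − 16392) / 21 ≈ 1243.52.

x ≈ 1243.5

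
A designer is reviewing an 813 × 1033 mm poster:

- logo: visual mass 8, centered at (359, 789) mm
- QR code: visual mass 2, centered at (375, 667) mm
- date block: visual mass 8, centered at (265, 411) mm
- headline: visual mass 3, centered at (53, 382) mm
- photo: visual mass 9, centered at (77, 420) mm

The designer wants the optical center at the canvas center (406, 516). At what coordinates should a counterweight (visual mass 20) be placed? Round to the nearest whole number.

With the counterweight, Σw becomes 8 + 2 + 8 + 3 + 9 + 20 = 50.
x: need Σw·x = 50·406 = 20300. Existing = 8·359 + 2·375 + 8·265 + 3·53 + 9·77 = 6594. Remainder 13706 / 20 ≈ 685.30.
y: need Σw·y = 50·516 = 25800. Existing = 8·789 + 2·667 + 8·411 + 3·382 + 9·420 = 15860. Remainder 9940 / 20 ≈ 497.00.

(685, 497)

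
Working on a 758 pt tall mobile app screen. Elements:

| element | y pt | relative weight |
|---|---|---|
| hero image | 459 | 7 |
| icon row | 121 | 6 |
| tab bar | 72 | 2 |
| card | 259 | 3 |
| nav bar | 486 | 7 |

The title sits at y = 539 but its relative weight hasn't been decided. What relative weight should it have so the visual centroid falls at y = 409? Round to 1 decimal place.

Known weights sum to 7 + 6 + 2 + 3 + 7 = 25; their moment is 7·459 + 6·121 + 2·72 + 3·259 + 7·486 = 8262.
For the centroid to hit 409: (8262 + w·539) / (25 + w) = 409.
So w = (409·25 − 8262)/(539 − 409) = 1963/130 ≈ 15.10.

w ≈ 15.1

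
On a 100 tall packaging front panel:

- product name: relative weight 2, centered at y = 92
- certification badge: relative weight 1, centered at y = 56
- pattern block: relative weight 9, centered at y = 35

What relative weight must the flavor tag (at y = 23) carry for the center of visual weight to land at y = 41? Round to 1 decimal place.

w ≈ 3.5

Fixed elements: Σw = 2 + 1 + 9 = 12, Σw·y = 2·92 + 1·56 + 9·35 = 555.
For the centroid to hit 41: (555 + w·23) / (12 + w) = 41.
So w = (41·12 − 555)/(23 − 41) = -63/-18 ≈ 3.50.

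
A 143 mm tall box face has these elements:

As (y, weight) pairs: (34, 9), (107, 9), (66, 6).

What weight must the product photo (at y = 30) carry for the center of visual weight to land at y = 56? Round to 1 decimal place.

Fixed elements: Σw = 9 + 9 + 6 = 24, Σw·y = 9·34 + 9·107 + 6·66 = 1665.
Balance at y = 56 requires (1665 + w·30) / (24 + w) = 56.
Rearranging, w·(30 − 56) = 56·24 − 1665 = -321, so w ≈ -321/-26 = 12.35.

w ≈ 12.3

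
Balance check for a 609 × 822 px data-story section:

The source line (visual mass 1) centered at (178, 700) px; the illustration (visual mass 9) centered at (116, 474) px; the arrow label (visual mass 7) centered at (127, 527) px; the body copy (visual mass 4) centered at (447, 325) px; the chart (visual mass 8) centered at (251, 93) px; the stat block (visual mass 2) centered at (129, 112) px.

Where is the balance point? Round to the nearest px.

(199, 352)

Total weight = 1 + 9 + 7 + 4 + 8 + 2 = 31.
x: (1·178 + 9·116 + 7·127 + 4·447 + 8·251 + 2·129) / 31 = 6165 / 31 ≈ 198.87
y: (1·700 + 9·474 + 7·527 + 4·325 + 8·93 + 2·112) / 31 = 10923 / 31 ≈ 352.35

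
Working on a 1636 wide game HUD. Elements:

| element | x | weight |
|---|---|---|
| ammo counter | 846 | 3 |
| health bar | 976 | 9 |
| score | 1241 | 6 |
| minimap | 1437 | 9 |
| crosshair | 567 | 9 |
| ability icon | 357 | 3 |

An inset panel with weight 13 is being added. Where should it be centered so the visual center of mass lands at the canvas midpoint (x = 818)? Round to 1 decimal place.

x ≈ 358.5

With the inset panel, Σw becomes 3 + 9 + 6 + 9 + 9 + 3 + 13 = 52.
x: target moment 52×818 = 42536; current 3·846 + 9·976 + 6·1241 + 9·1437 + 9·567 + 3·357 = 37875; the inset panel supplies 4661, so x = 4661/13 ≈ 358.54.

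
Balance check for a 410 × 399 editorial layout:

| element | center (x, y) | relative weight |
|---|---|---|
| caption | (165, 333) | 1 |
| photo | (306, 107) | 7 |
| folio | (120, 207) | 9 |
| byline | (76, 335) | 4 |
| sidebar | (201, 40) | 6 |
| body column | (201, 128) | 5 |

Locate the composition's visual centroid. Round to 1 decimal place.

(184.4, 161.4)

Σw = 1 + 7 + 9 + 4 + 6 + 5 = 32.
x: moment 5902 / weight 32 ≈ 184.44
Σw·y = 5165; ȳ = 5165/32 ≈ 161.41.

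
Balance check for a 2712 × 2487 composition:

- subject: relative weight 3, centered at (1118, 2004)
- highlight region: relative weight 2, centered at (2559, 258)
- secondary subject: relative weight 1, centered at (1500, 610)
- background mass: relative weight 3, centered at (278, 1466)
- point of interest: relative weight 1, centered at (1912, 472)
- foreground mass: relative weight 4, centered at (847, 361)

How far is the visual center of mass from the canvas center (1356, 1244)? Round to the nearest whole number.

≈ 350

Weights sum to 3 + 2 + 1 + 3 + 1 + 4 = 14.
Σw·x = 16106; x̄ = 16106/14 ≈ 1150.43.
Σw·y = 13452; ȳ = 13452/14 ≈ 960.86.
Relative to (1356, 1244): Δ = (-205.57, -283.14); |Δ| = √(-205.57² + -283.14²) ≈ 349.90.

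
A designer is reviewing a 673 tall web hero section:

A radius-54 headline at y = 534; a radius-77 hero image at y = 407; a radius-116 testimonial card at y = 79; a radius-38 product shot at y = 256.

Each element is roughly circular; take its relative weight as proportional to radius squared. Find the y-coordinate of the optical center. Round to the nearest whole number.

y ≈ 228

Weights ∝ r²: headline 54² = 2916, hero image 77² = 5929, testimonial card 116² = 13456, product shot 38² = 1444; Σw = 23745.
y: (2916·534 + 5929·407 + 13456·79 + 1444·256) / 23745 = 5402935 / 23745 ≈ 227.54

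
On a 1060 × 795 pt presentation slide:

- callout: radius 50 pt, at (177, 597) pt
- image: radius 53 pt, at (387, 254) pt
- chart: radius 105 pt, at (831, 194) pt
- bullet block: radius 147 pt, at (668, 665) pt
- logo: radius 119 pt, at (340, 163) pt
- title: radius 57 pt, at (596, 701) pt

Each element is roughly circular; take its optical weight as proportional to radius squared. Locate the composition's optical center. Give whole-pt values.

r² weights: callout 50² = 2500, image 53² = 2809, chart 105² = 11025, bullet block 147² = 21609, logo 119² = 14161, title 57² = 3249. Total = 55353.
x-moment: 2500·177 + 2809·387 + 11025·831 + 21609·668 + 14161·340 + 3249·596 = 31877314; centroid 31877314/55353 ≈ 575.89.
y-moment: 2500·597 + 2809·254 + 11025·194 + 21609·665 + 14161·163 + 3249·701 = 23300613; centroid 23300613/55353 ≈ 420.95.

(576, 421)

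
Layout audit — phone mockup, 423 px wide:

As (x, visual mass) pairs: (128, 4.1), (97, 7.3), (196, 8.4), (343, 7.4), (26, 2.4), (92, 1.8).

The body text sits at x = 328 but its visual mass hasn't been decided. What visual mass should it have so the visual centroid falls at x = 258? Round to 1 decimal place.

w ≈ 35.1

Known weights sum to 4.1 + 7.3 + 8.4 + 7.4 + 2.4 + 1.8 = 31.4; their moment is 4.1·128 + 7.3·97 + 8.4·196 + 7.4·343 + 2.4·26 + 1.8·92 = 5645.5.
Set Σw·x/Σw = 258: (5645.5 + 328w) = 258·(31.4 + w).
Rearranging, w·(328 − 258) = 258·31.4 − 5645.5 = 2455.7, so w ≈ 2455.7/70 = 35.08.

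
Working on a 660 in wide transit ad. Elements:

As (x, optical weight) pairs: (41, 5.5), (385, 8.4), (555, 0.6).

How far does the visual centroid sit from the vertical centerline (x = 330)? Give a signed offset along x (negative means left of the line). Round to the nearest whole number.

Σw = 5.5 + 8.4 + 0.6 = 14.5.
x-moment: 5.5·41 + 8.4·385 + 0.6·555 = 3792.5; centroid 3792.5/14.5 ≈ 261.55.
Against x = 330, that's 261.55 − 330 = -68.45.

≈ -68 in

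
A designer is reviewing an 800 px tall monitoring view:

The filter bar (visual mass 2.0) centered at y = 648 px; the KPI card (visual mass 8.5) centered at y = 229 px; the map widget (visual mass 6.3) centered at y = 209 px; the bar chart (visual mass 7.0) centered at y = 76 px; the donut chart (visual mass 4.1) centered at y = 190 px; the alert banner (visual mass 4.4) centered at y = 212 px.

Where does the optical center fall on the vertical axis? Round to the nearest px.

y ≈ 211

Total weight = 2.0 + 8.5 + 6.3 + 7.0 + 4.1 + 4.4 = 32.3.
Σw·y = 2.0·648 + 8.5·229 + 6.3·209 + 7.0·76 + 4.1·190 + 4.4·212 = 6803.0, so ȳ = 6803.0/32.3 ≈ 210.62.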